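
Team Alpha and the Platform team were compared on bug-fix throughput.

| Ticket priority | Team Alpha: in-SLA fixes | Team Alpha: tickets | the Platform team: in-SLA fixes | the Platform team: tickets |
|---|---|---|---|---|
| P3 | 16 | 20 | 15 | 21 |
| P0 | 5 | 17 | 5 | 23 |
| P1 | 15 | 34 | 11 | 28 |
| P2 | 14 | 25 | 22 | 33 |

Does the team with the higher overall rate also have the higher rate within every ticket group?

P3: Team Alpha 16/20 = 80.0%, the Platform team 15/21 = 71.4% → Team Alpha
P0: Team Alpha 5/17 = 29.4%, the Platform team 5/23 = 21.7% → Team Alpha
P1: Team Alpha 15/34 = 44.1%, the Platform team 11/28 = 39.3% → Team Alpha
P2: Team Alpha 14/25 = 56.0%, the Platform team 22/33 = 66.7% → the Platform team
Overall: Team Alpha 50/96 = 52.1%, the Platform team 53/105 = 50.5% → Team Alpha
Neither sweeps: Team Alpha wins 3 of 4 groups, the Platform team wins 1. Team Alpha wins overall but not every group — no Simpson reversal.

No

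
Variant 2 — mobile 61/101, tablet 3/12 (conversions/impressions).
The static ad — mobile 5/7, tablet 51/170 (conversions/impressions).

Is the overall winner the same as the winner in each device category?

No

Mobile: Variant 2 61/101 = 60.4%, the static ad 5/7 = 71.4% → the static ad
Tablet: Variant 2 3/12 = 25.0%, the static ad 51/170 = 30.0% → the static ad
Overall: Variant 2 64/113 = 56.6%, the static ad 56/177 = 31.6% → Variant 2
The static ad wins each device group but Variant 2 wins overall — the comparison reverses. The static ad's impressions skew toward tablet, which has a lower base rate.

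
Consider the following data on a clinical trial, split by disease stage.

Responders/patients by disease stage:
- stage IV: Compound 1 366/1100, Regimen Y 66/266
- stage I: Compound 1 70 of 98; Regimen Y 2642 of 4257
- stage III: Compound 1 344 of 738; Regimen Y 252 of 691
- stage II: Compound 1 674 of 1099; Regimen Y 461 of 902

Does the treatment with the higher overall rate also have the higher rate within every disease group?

No

Stage IV: Compound 1 366/1100 = 33.3%, Regimen Y 66/266 = 24.8% → Compound 1
Stage I: Compound 1 70/98 = 71.4%, Regimen Y 2642/4257 = 62.1% → Compound 1
Stage III: Compound 1 344/738 = 46.6%, Regimen Y 252/691 = 36.5% → Compound 1
Stage II: Compound 1 674/1099 = 61.3%, Regimen Y 461/902 = 51.1% → Compound 1
Overall: Compound 1 1454/3035 = 47.9%, Regimen Y 3421/6116 = 55.9% → Regimen Y
Compound 1 wins each disease group but Regimen Y wins overall — the comparison reverses. Compound 1's patients skew toward stage IV, which has a lower base rate.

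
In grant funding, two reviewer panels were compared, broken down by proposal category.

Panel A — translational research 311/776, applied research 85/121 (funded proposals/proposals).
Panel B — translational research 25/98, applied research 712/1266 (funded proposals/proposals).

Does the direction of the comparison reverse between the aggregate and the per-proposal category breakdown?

Yes

Translational research: Panel A 311/776 = 40.1%, Panel B 25/98 = 25.5% → Panel A
Applied research: Panel A 85/121 = 70.2%, Panel B 712/1266 = 56.2% → Panel A
Overall: Panel A 396/897 = 44.1%, Panel B 737/1364 = 54.0% → Panel B
Panel A wins each proposal group but Panel B wins overall — the comparison reverses. Panel A's proposals skew toward translational research, which has a lower base rate.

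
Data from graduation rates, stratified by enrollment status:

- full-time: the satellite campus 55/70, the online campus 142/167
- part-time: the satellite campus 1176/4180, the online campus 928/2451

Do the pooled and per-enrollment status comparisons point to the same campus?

Full-time: the satellite campus 55/70 = 78.6%, the online campus 142/167 = 85.0% → the online campus
Part-time: the satellite campus 1176/4180 = 28.1%, the online campus 928/2451 = 37.9% → the online campus
Overall: the satellite campus 1231/4250 = 29.0%, the online campus 1070/2618 = 40.9% → the online campus
The online campus wins overall and in every enrollment group — no reversal.

Yes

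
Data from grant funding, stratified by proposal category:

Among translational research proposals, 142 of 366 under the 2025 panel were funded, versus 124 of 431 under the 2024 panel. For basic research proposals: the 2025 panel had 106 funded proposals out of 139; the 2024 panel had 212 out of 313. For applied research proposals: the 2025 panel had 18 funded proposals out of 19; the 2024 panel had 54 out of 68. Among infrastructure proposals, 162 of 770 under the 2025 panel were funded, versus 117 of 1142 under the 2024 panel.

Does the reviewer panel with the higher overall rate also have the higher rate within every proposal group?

Translational research: the 2025 panel 142/366 = 38.8%, the 2024 panel 124/431 = 28.8% → the 2025 panel
Basic research: the 2025 panel 106/139 = 76.3%, the 2024 panel 212/313 = 67.7% → the 2025 panel
Applied research: the 2025 panel 18/19 = 94.7%, the 2024 panel 54/68 = 79.4% → the 2025 panel
Infrastructure: the 2025 panel 162/770 = 21.0%, the 2024 panel 117/1142 = 10.2% → the 2025 panel
Overall: the 2025 panel 428/1294 = 33.1%, the 2024 panel 507/1954 = 25.9% → the 2025 panel
The 2025 panel wins overall and in every proposal group — no reversal.

Yes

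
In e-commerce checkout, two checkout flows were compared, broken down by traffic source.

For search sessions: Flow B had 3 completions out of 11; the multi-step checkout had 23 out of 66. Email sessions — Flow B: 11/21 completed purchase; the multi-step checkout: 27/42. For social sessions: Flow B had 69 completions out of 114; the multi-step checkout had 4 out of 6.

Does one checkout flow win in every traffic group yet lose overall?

Search: Flow B 3/11 = 27.3%, the multi-step checkout 23/66 = 34.8% → the multi-step checkout
Email: Flow B 11/21 = 52.4%, the multi-step checkout 27/42 = 64.3% → the multi-step checkout
Social: Flow B 69/114 = 60.5%, the multi-step checkout 4/6 = 66.7% → the multi-step checkout
Overall: Flow B 83/146 = 56.8%, the multi-step checkout 54/114 = 47.4% → Flow B
The multi-step checkout wins each traffic group but Flow B wins overall — the comparison reverses. The multi-step checkout's sessions skew toward search, which has a lower base rate.

Yes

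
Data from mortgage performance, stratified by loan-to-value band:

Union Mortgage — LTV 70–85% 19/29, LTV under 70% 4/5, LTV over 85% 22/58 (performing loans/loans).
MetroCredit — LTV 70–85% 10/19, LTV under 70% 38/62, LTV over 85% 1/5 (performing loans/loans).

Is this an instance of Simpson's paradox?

LTV 70–85%: Union Mortgage 19/29 = 65.5%, MetroCredit 10/19 = 52.6% → Union Mortgage
LTV under 70%: Union Mortgage 4/5 = 80.0%, MetroCredit 38/62 = 61.3% → Union Mortgage
LTV over 85%: Union Mortgage 22/58 = 37.9%, MetroCredit 1/5 = 20.0% → Union Mortgage
Overall: Union Mortgage 45/92 = 48.9%, MetroCredit 49/86 = 57.0% → MetroCredit
Union Mortgage wins each loan-to-value group but MetroCredit wins overall — the comparison reverses. Union Mortgage's loans skew toward LTV over 85%, which has a lower base rate.

Yes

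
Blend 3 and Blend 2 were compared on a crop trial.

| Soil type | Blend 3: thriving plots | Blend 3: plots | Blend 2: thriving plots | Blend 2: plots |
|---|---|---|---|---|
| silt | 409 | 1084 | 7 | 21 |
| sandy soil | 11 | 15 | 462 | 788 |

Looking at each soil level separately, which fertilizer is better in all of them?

Blend 3

Silt: Blend 3 409/1084 = 37.7%, Blend 2 7/21 = 33.3% → Blend 3
Sandy soil: Blend 3 11/15 = 73.3%, Blend 2 462/788 = 58.6% → Blend 3
Blend 3 has the higher rate in both groups.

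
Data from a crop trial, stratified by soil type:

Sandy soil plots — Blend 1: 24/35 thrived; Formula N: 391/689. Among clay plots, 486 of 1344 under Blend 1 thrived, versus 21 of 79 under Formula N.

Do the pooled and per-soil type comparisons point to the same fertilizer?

Sandy soil: Blend 1 24/35 = 68.6%, Formula N 391/689 = 56.7% → Blend 1
Clay: Blend 1 486/1344 = 36.2%, Formula N 21/79 = 26.6% → Blend 1
Overall: Blend 1 510/1379 = 37.0%, Formula N 412/768 = 53.6% → Formula N
Blend 1 wins each soil group but Formula N wins overall — the comparison reverses. Blend 1's plots skew toward clay, which has a lower base rate.

No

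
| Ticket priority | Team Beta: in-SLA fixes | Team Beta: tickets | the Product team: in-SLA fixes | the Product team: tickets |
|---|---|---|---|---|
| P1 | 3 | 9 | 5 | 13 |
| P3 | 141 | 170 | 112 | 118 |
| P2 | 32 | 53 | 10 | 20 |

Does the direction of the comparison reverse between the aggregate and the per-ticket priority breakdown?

P1: Team Beta 3/9 = 33.3%, the Product team 5/13 = 38.5% → the Product team
P3: Team Beta 141/170 = 82.9%, the Product team 112/118 = 94.9% → the Product team
P2: Team Beta 32/53 = 60.4%, the Product team 10/20 = 50.0% → Team Beta
Overall: Team Beta 176/232 = 75.9%, the Product team 127/151 = 84.1% → the Product team
Neither sweeps: Team Beta wins 1 of 3 groups, the Product team wins 2. The Product team wins overall but not every group — no Simpson reversal.

No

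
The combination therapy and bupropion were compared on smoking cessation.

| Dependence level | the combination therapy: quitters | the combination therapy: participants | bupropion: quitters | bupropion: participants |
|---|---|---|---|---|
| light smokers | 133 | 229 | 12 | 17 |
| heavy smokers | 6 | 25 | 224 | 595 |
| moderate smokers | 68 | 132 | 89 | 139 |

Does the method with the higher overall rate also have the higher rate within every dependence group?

Light smokers: the combination therapy 133/229 = 58.1%, bupropion 12/17 = 70.6% → bupropion
Heavy smokers: the combination therapy 6/25 = 24.0%, bupropion 224/595 = 37.6% → bupropion
Moderate smokers: the combination therapy 68/132 = 51.5%, bupropion 89/139 = 64.0% → bupropion
Overall: the combination therapy 207/386 = 53.6%, bupropion 325/751 = 43.3% → the combination therapy
Bupropion wins each dependence group but the combination therapy wins overall — the comparison reverses. Bupropion's participants skew toward heavy smokers, which has a lower base rate.

No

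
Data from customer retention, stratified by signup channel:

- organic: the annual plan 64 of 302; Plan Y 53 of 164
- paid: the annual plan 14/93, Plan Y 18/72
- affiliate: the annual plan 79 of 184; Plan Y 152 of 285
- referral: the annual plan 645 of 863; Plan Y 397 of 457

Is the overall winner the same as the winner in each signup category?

Yes

Organic: the annual plan 64/302 = 21.2%, Plan Y 53/164 = 32.3% → Plan Y
Paid: the annual plan 14/93 = 15.1%, Plan Y 18/72 = 25.0% → Plan Y
Affiliate: the annual plan 79/184 = 42.9%, Plan Y 152/285 = 53.3% → Plan Y
Referral: the annual plan 645/863 = 74.7%, Plan Y 397/457 = 86.9% → Plan Y
Overall: the annual plan 802/1442 = 55.6%, Plan Y 620/978 = 63.4% → Plan Y
Plan Y wins overall and in every signup group — no reversal.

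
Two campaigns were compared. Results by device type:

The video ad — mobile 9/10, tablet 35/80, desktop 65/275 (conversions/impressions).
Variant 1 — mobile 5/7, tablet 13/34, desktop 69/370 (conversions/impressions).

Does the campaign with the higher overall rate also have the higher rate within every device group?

Yes

Mobile: the video ad 9/10 = 90.0%, Variant 1 5/7 = 71.4% → the video ad
Tablet: the video ad 35/80 = 43.8%, Variant 1 13/34 = 38.2% → the video ad
Desktop: the video ad 65/275 = 23.6%, Variant 1 69/370 = 18.6% → the video ad
Overall: the video ad 109/365 = 29.9%, Variant 1 87/411 = 21.2% → the video ad
The video ad wins overall and in every device group — no reversal.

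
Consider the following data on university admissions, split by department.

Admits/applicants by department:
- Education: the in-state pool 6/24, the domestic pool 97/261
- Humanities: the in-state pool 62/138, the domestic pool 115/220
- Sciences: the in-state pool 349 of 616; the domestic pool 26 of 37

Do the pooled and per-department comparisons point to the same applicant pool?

No

Education: the in-state pool 6/24 = 25.0%, the domestic pool 97/261 = 37.2% → the domestic pool
Humanities: the in-state pool 62/138 = 44.9%, the domestic pool 115/220 = 52.3% → the domestic pool
Sciences: the in-state pool 349/616 = 56.7%, the domestic pool 26/37 = 70.3% → the domestic pool
Overall: the in-state pool 417/778 = 53.6%, the domestic pool 238/518 = 45.9% → the in-state pool
The domestic pool wins each department group but the in-state pool wins overall — the comparison reverses. The domestic pool's applicants skew toward Education, which has a lower base rate.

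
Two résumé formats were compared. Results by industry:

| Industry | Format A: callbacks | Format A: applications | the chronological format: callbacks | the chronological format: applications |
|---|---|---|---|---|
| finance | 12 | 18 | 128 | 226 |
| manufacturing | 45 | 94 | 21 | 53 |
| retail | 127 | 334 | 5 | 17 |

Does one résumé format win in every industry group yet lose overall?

Finance: Format A 12/18 = 66.7%, the chronological format 128/226 = 56.6% → Format A
Manufacturing: Format A 45/94 = 47.9%, the chronological format 21/53 = 39.6% → Format A
Retail: Format A 127/334 = 38.0%, the chronological format 5/17 = 29.4% → Format A
Overall: Format A 184/446 = 41.3%, the chronological format 154/296 = 52.0% → the chronological format
Format A wins each industry group but the chronological format wins overall — the comparison reverses. Format A's applications skew toward retail, which has a lower base rate.

Yes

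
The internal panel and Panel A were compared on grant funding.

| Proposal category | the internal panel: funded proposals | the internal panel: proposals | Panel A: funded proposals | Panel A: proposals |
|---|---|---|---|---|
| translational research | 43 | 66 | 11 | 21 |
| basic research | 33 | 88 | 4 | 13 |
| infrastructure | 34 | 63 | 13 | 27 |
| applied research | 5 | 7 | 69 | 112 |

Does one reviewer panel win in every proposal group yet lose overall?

Yes

Translational research: the internal panel 43/66 = 65.2%, Panel A 11/21 = 52.4% → the internal panel
Basic research: the internal panel 33/88 = 37.5%, Panel A 4/13 = 30.8% → the internal panel
Infrastructure: the internal panel 34/63 = 54.0%, Panel A 13/27 = 48.1% → the internal panel
Applied research: the internal panel 5/7 = 71.4%, Panel A 69/112 = 61.6% → the internal panel
Overall: the internal panel 115/224 = 51.3%, Panel A 97/173 = 56.1% → Panel A
The internal panel wins each proposal group but Panel A wins overall — the comparison reverses. The internal panel's proposals skew toward basic research, which has a lower base rate.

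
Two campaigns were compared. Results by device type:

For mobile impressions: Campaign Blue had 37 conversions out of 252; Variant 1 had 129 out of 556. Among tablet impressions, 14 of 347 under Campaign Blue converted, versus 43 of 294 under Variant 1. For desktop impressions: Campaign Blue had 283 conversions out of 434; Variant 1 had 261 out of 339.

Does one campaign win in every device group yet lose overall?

Mobile: Campaign Blue 37/252 = 14.7%, Variant 1 129/556 = 23.2% → Variant 1
Tablet: Campaign Blue 14/347 = 4.0%, Variant 1 43/294 = 14.6% → Variant 1
Desktop: Campaign Blue 283/434 = 65.2%, Variant 1 261/339 = 77.0% → Variant 1
Overall: Campaign Blue 334/1033 = 32.3%, Variant 1 433/1189 = 36.4% → Variant 1
Variant 1 wins overall and in every device group — no reversal.

No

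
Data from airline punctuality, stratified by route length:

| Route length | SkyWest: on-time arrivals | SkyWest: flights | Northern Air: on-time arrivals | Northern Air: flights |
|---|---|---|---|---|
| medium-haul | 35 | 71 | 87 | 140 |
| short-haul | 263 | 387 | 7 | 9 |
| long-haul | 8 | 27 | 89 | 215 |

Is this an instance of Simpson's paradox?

Medium-haul: SkyWest 35/71 = 49.3%, Northern Air 87/140 = 62.1% → Northern Air
Short-haul: SkyWest 263/387 = 68.0%, Northern Air 7/9 = 77.8% → Northern Air
Long-haul: SkyWest 8/27 = 29.6%, Northern Air 89/215 = 41.4% → Northern Air
Overall: SkyWest 306/485 = 63.1%, Northern Air 183/364 = 50.3% → SkyWest
Northern Air wins each route group but SkyWest wins overall — the comparison reverses. Northern Air's flights skew toward long-haul, which has a lower base rate.

Yes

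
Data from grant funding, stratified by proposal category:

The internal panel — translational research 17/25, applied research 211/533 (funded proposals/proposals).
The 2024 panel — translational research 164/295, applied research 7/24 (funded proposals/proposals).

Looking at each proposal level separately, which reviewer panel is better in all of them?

Translational research: the internal panel 17/25 = 68.0%, the 2024 panel 164/295 = 55.6% → the internal panel
Applied research: the internal panel 211/533 = 39.6%, the 2024 panel 7/24 = 29.2% → the internal panel
The internal panel has the higher rate in both groups.

the internal panel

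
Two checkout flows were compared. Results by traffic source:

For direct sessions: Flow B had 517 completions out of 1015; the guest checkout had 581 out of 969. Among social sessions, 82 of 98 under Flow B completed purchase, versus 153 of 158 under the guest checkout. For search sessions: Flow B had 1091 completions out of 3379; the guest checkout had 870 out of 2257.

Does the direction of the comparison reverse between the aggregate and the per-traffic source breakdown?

No

Direct: Flow B 517/1015 = 50.9%, the guest checkout 581/969 = 60.0% → the guest checkout
Social: Flow B 82/98 = 83.7%, the guest checkout 153/158 = 96.8% → the guest checkout
Search: Flow B 1091/3379 = 32.3%, the guest checkout 870/2257 = 38.5% → the guest checkout
Overall: Flow B 1690/4492 = 37.6%, the guest checkout 1604/3384 = 47.4% → the guest checkout
The guest checkout wins overall and in every traffic group — no reversal.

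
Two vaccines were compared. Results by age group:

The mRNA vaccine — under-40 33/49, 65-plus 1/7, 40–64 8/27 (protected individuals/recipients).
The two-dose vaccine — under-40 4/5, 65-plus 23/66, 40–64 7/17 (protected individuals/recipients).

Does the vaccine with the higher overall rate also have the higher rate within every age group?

Under-40: the mRNA vaccine 33/49 = 67.3%, the two-dose vaccine 4/5 = 80.0% → the two-dose vaccine
65-plus: the mRNA vaccine 1/7 = 14.3%, the two-dose vaccine 23/66 = 34.8% → the two-dose vaccine
40–64: the mRNA vaccine 8/27 = 29.6%, the two-dose vaccine 7/17 = 41.2% → the two-dose vaccine
Overall: the mRNA vaccine 42/83 = 50.6%, the two-dose vaccine 34/88 = 38.6% → the mRNA vaccine
The two-dose vaccine wins each age group but the mRNA vaccine wins overall — the comparison reverses. The two-dose vaccine's recipients skew toward 65-plus, which has a lower base rate.

No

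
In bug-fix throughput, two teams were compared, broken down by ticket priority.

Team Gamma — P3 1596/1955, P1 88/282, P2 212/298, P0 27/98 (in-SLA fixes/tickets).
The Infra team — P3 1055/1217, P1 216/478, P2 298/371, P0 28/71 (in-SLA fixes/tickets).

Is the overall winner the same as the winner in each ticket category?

P3: Team Gamma 1596/1955 = 81.6%, the Infra team 1055/1217 = 86.7% → the Infra team
P1: Team Gamma 88/282 = 31.2%, the Infra team 216/478 = 45.2% → the Infra team
P2: Team Gamma 212/298 = 71.1%, the Infra team 298/371 = 80.3% → the Infra team
P0: Team Gamma 27/98 = 27.6%, the Infra team 28/71 = 39.4% → the Infra team
Overall: Team Gamma 1923/2633 = 73.0%, the Infra team 1597/2137 = 74.7% → the Infra team
The Infra team wins overall and in every ticket group — no reversal.

Yes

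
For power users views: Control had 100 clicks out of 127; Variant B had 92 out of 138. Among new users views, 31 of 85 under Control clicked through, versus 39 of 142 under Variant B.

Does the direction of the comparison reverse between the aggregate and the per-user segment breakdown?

Power users: Control 100/127 = 78.7%, Variant B 92/138 = 66.7% → Control
New users: Control 31/85 = 36.5%, Variant B 39/142 = 27.5% → Control
Overall: Control 131/212 = 61.8%, Variant B 131/280 = 46.8% → Control
Control wins overall and in every user group — no reversal.

No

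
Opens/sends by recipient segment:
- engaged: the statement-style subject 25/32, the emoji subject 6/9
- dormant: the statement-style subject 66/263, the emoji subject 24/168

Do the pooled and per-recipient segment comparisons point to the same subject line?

Yes

Engaged: the statement-style subject 25/32 = 78.1%, the emoji subject 6/9 = 66.7% → the statement-style subject
Dormant: the statement-style subject 66/263 = 25.1%, the emoji subject 24/168 = 14.3% → the statement-style subject
Overall: the statement-style subject 91/295 = 30.8%, the emoji subject 30/177 = 16.9% → the statement-style subject
The statement-style subject wins overall and in every recipient group — no reversal.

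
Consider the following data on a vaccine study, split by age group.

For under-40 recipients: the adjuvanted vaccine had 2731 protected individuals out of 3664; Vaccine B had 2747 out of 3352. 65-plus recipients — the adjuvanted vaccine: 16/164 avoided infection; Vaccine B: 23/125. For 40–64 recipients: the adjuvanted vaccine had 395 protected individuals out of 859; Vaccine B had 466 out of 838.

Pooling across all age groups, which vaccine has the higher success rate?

Vaccine B

Under-40: the adjuvanted vaccine 2731/3664 = 74.5%, Vaccine B 2747/3352 = 82.0% → Vaccine B
65-plus: the adjuvanted vaccine 16/164 = 9.8%, Vaccine B 23/125 = 18.4% → Vaccine B
40–64: the adjuvanted vaccine 395/859 = 46.0%, Vaccine B 466/838 = 55.6% → Vaccine B
Overall: the adjuvanted vaccine 3142/4687 = 67.0%, Vaccine B 3236/4315 = 75.0% → Vaccine B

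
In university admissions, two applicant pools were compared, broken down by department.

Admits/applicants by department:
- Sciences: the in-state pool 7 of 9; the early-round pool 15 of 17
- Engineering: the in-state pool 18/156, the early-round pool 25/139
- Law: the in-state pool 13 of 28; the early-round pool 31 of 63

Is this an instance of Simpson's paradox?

Sciences: the in-state pool 7/9 = 77.8%, the early-round pool 15/17 = 88.2% → the early-round pool
Engineering: the in-state pool 18/156 = 11.5%, the early-round pool 25/139 = 18.0% → the early-round pool
Law: the in-state pool 13/28 = 46.4%, the early-round pool 31/63 = 49.2% → the early-round pool
Overall: the in-state pool 38/193 = 19.7%, the early-round pool 71/219 = 32.4% → the early-round pool
The early-round pool wins overall and in every department group — no reversal.

No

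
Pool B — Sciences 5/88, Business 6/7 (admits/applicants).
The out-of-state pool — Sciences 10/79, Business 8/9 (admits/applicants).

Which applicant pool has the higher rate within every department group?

Sciences: Pool B 5/88 = 5.7%, the out-of-state pool 10/79 = 12.7% → the out-of-state pool
Business: Pool B 6/7 = 85.7%, the out-of-state pool 8/9 = 88.9% → the out-of-state pool
The out-of-state pool has the higher rate in both groups.

the out-of-state pool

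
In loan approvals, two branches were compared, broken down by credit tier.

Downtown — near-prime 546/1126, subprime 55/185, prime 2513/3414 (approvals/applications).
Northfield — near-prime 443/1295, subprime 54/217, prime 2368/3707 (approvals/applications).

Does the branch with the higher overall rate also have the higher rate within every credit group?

Near-prime: Downtown 546/1126 = 48.5%, Northfield 443/1295 = 34.2% → Downtown
Subprime: Downtown 55/185 = 29.7%, Northfield 54/217 = 24.9% → Downtown
Prime: Downtown 2513/3414 = 73.6%, Northfield 2368/3707 = 63.9% → Downtown
Overall: Downtown 3114/4725 = 65.9%, Northfield 2865/5219 = 54.9% → Downtown
Downtown wins overall and in every credit group — no reversal.

Yes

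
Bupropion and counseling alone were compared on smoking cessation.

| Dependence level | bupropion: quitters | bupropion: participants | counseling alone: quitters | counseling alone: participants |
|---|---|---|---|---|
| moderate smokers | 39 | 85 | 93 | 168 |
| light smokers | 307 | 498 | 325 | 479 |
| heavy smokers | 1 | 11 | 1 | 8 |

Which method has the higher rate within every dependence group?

counseling alone

Moderate smokers: bupropion 39/85 = 45.9%, counseling alone 93/168 = 55.4% → counseling alone
Light smokers: bupropion 307/498 = 61.6%, counseling alone 325/479 = 67.8% → counseling alone
Heavy smokers: bupropion 1/11 = 9.1%, counseling alone 1/8 = 12.5% → counseling alone
Counseling alone has the higher rate in all 3 groups.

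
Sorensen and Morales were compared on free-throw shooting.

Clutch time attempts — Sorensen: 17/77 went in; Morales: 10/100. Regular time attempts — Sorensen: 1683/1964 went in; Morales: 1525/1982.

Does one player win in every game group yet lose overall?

No

Clutch time: Sorensen 17/77 = 22.1%, Morales 10/100 = 10.0% → Sorensen
Regular time: Sorensen 1683/1964 = 85.7%, Morales 1525/1982 = 76.9% → Sorensen
Overall: Sorensen 1700/2041 = 83.3%, Morales 1535/2082 = 73.7% → Sorensen
Sorensen wins overall and in every game group — no reversal.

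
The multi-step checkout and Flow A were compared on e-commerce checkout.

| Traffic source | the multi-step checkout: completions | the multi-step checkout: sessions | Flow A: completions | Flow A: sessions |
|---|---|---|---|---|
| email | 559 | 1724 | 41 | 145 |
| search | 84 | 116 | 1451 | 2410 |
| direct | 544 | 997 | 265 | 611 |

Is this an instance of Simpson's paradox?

Email: the multi-step checkout 559/1724 = 32.4%, Flow A 41/145 = 28.3% → the multi-step checkout
Search: the multi-step checkout 84/116 = 72.4%, Flow A 1451/2410 = 60.2% → the multi-step checkout
Direct: the multi-step checkout 544/997 = 54.6%, Flow A 265/611 = 43.4% → the multi-step checkout
Overall: the multi-step checkout 1187/2837 = 41.8%, Flow A 1757/3166 = 55.5% → Flow A
The multi-step checkout wins each traffic group but Flow A wins overall — the comparison reverses. The multi-step checkout's sessions skew toward email, which has a lower base rate.

Yes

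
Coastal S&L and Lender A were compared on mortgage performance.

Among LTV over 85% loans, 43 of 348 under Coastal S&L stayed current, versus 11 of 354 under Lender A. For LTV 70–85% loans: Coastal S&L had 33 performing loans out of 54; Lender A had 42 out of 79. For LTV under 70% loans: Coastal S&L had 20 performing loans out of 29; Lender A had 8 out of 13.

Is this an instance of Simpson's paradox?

No

LTV over 85%: Coastal S&L 43/348 = 12.4%, Lender A 11/354 = 3.1% → Coastal S&L
LTV 70–85%: Coastal S&L 33/54 = 61.1%, Lender A 42/79 = 53.2% → Coastal S&L
LTV under 70%: Coastal S&L 20/29 = 69.0%, Lender A 8/13 = 61.5% → Coastal S&L
Overall: Coastal S&L 96/431 = 22.3%, Lender A 61/446 = 13.7% → Coastal S&L
Coastal S&L wins overall and in every loan-to-value group — no reversal.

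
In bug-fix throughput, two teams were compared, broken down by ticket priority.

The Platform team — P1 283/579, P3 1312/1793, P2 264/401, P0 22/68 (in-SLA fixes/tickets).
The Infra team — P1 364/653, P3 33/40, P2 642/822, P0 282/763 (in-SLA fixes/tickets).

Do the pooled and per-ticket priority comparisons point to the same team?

No

P1: the Platform team 283/579 = 48.9%, the Infra team 364/653 = 55.7% → the Infra team
P3: the Platform team 1312/1793 = 73.2%, the Infra team 33/40 = 82.5% → the Infra team
P2: the Platform team 264/401 = 65.8%, the Infra team 642/822 = 78.1% → the Infra team
P0: the Platform team 22/68 = 32.4%, the Infra team 282/763 = 37.0% → the Infra team
Overall: the Platform team 1881/2841 = 66.2%, the Infra team 1321/2278 = 58.0% → the Platform team
The Infra team wins each ticket group but the Platform team wins overall — the comparison reverses. The Infra team's tickets skew toward P0, which has a lower base rate.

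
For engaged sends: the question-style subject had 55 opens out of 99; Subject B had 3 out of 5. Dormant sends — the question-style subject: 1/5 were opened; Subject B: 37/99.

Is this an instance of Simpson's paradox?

Engaged: the question-style subject 55/99 = 55.6%, Subject B 3/5 = 60.0% → Subject B
Dormant: the question-style subject 1/5 = 20.0%, Subject B 37/99 = 37.4% → Subject B
Overall: the question-style subject 56/104 = 53.8%, Subject B 40/104 = 38.5% → the question-style subject
Subject B wins each recipient group but the question-style subject wins overall — the comparison reverses. Subject B's sends skew toward dormant, which has a lower base rate.

Yes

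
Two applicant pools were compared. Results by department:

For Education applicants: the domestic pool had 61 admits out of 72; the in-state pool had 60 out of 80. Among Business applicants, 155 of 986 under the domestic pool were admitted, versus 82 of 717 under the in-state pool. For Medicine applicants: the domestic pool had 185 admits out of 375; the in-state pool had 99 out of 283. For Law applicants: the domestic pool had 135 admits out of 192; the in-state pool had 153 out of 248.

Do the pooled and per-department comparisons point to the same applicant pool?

Yes

Education: the domestic pool 61/72 = 84.7%, the in-state pool 60/80 = 75.0% → the domestic pool
Business: the domestic pool 155/986 = 15.7%, the in-state pool 82/717 = 11.4% → the domestic pool
Medicine: the domestic pool 185/375 = 49.3%, the in-state pool 99/283 = 35.0% → the domestic pool
Law: the domestic pool 135/192 = 70.3%, the in-state pool 153/248 = 61.7% → the domestic pool
Overall: the domestic pool 536/1625 = 33.0%, the in-state pool 394/1328 = 29.7% → the domestic pool
The domestic pool wins overall and in every department group — no reversal.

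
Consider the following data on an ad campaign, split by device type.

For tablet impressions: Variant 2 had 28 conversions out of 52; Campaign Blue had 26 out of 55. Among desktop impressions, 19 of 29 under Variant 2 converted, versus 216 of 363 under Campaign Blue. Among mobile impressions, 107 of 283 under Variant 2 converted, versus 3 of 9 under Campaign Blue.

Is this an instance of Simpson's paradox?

Yes

Tablet: Variant 2 28/52 = 53.8%, Campaign Blue 26/55 = 47.3% → Variant 2
Desktop: Variant 2 19/29 = 65.5%, Campaign Blue 216/363 = 59.5% → Variant 2
Mobile: Variant 2 107/283 = 37.8%, Campaign Blue 3/9 = 33.3% → Variant 2
Overall: Variant 2 154/364 = 42.3%, Campaign Blue 245/427 = 57.4% → Campaign Blue
Variant 2 wins each device group but Campaign Blue wins overall — the comparison reverses. Variant 2's impressions skew toward mobile, which has a lower base rate.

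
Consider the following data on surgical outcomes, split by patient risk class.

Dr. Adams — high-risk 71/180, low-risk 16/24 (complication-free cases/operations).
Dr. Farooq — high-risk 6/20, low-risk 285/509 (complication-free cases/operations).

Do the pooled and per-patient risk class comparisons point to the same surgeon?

High-risk: Dr. Adams 71/180 = 39.4%, Dr. Farooq 6/20 = 30.0% → Dr. Adams
Low-risk: Dr. Adams 16/24 = 66.7%, Dr. Farooq 285/509 = 56.0% → Dr. Adams
Overall: Dr. Adams 87/204 = 42.6%, Dr. Farooq 291/529 = 55.0% → Dr. Farooq
Dr. Adams wins each patient risk group but Dr. Farooq wins overall — the comparison reverses. Dr. Adams's operations skew toward high-risk, which has a lower base rate.

No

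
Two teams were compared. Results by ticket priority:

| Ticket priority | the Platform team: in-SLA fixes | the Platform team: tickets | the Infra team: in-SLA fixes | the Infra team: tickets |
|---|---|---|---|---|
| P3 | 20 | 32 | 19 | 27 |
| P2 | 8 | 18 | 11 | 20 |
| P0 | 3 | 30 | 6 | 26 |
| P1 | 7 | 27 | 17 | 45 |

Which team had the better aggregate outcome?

P3: the Platform team 20/32 = 62.5%, the Infra team 19/27 = 70.4% → the Infra team
P2: the Platform team 8/18 = 44.4%, the Infra team 11/20 = 55.0% → the Infra team
P0: the Platform team 3/30 = 10.0%, the Infra team 6/26 = 23.1% → the Infra team
P1: the Platform team 7/27 = 25.9%, the Infra team 17/45 = 37.8% → the Infra team
Overall: the Platform team 38/107 = 35.5%, the Infra team 53/118 = 44.9% → the Infra team

the Infra team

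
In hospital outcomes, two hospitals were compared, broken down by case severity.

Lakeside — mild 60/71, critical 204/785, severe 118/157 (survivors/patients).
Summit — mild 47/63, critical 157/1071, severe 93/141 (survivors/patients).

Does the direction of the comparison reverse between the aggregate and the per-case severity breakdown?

No

Mild: Lakeside 60/71 = 84.5%, Summit 47/63 = 74.6% → Lakeside
Critical: Lakeside 204/785 = 26.0%, Summit 157/1071 = 14.7% → Lakeside
Severe: Lakeside 118/157 = 75.2%, Summit 93/141 = 66.0% → Lakeside
Overall: Lakeside 382/1013 = 37.7%, Summit 297/1275 = 23.3% → Lakeside
Lakeside wins overall and in every case group — no reversal.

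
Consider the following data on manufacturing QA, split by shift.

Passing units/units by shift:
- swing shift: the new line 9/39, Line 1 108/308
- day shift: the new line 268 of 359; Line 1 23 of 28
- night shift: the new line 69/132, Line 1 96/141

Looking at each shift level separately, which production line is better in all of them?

Line 1

Swing shift: the new line 9/39 = 23.1%, Line 1 108/308 = 35.1% → Line 1
Day shift: the new line 268/359 = 74.7%, Line 1 23/28 = 82.1% → Line 1
Night shift: the new line 69/132 = 52.3%, Line 1 96/141 = 68.1% → Line 1
Line 1 has the higher rate in all 3 groups.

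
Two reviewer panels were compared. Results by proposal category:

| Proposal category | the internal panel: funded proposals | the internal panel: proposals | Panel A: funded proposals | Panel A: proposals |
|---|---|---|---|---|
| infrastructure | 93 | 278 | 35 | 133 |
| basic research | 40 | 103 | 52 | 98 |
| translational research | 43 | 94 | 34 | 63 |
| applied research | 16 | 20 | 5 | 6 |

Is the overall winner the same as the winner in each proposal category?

Infrastructure: the internal panel 93/278 = 33.5%, Panel A 35/133 = 26.3% → the internal panel
Basic research: the internal panel 40/103 = 38.8%, Panel A 52/98 = 53.1% → Panel A
Translational research: the internal panel 43/94 = 45.7%, Panel A 34/63 = 54.0% → Panel A
Applied research: the internal panel 16/20 = 80.0%, Panel A 5/6 = 83.3% → Panel A
Overall: the internal panel 192/495 = 38.8%, Panel A 126/300 = 42.0% → Panel A
Neither sweeps: the internal panel wins 1 of 4 groups, Panel A wins 3. Panel A wins overall but not every group — no Simpson reversal.

No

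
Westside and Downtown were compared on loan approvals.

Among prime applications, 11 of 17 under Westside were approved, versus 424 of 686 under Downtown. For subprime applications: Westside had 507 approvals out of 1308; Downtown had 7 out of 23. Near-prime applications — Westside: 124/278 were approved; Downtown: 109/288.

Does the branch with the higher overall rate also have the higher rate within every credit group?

Prime: Westside 11/17 = 64.7%, Downtown 424/686 = 61.8% → Westside
Subprime: Westside 507/1308 = 38.8%, Downtown 7/23 = 30.4% → Westside
Near-prime: Westside 124/278 = 44.6%, Downtown 109/288 = 37.8% → Westside
Overall: Westside 642/1603 = 40.0%, Downtown 540/997 = 54.2% → Downtown
Westside wins each credit group but Downtown wins overall — the comparison reverses. Westside's applications skew toward subprime, which has a lower base rate.

No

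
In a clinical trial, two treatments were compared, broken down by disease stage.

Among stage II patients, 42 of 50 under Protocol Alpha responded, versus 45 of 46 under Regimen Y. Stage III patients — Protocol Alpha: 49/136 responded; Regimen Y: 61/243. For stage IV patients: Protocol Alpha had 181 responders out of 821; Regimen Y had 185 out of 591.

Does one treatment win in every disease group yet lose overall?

No

Stage II: Protocol Alpha 42/50 = 84.0%, Regimen Y 45/46 = 97.8% → Regimen Y
Stage III: Protocol Alpha 49/136 = 36.0%, Regimen Y 61/243 = 25.1% → Protocol Alpha
Stage IV: Protocol Alpha 181/821 = 22.0%, Regimen Y 185/591 = 31.3% → Regimen Y
Overall: Protocol Alpha 272/1007 = 27.0%, Regimen Y 291/880 = 33.1% → Regimen Y
Neither sweeps: Protocol Alpha wins 1 of 3 groups, Regimen Y wins 2. Regimen Y wins overall but not every group — no Simpson reversal.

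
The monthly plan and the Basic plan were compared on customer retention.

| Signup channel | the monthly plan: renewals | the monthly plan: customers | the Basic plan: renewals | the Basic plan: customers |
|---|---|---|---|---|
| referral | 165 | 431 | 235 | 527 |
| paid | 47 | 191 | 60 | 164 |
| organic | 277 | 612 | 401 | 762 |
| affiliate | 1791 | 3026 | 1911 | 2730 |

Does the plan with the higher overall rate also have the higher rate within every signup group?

Yes

Referral: the monthly plan 165/431 = 38.3%, the Basic plan 235/527 = 44.6% → the Basic plan
Paid: the monthly plan 47/191 = 24.6%, the Basic plan 60/164 = 36.6% → the Basic plan
Organic: the monthly plan 277/612 = 45.3%, the Basic plan 401/762 = 52.6% → the Basic plan
Affiliate: the monthly plan 1791/3026 = 59.2%, the Basic plan 1911/2730 = 70.0% → the Basic plan
Overall: the monthly plan 2280/4260 = 53.5%, the Basic plan 2607/4183 = 62.3% → the Basic plan
The Basic plan wins overall and in every signup group — no reversal.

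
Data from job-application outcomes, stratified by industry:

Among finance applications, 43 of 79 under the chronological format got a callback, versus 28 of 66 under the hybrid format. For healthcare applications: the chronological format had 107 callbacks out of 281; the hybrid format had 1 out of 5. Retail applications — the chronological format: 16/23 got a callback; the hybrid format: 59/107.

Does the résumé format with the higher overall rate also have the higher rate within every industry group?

Finance: the chronological format 43/79 = 54.4%, the hybrid format 28/66 = 42.4% → the chronological format
Healthcare: the chronological format 107/281 = 38.1%, the hybrid format 1/5 = 20.0% → the chronological format
Retail: the chronological format 16/23 = 69.6%, the hybrid format 59/107 = 55.1% → the chronological format
Overall: the chronological format 166/383 = 43.3%, the hybrid format 88/178 = 49.4% → the hybrid format
The chronological format wins each industry group but the hybrid format wins overall — the comparison reverses. The chronological format's applications skew toward healthcare, which has a lower base rate.

No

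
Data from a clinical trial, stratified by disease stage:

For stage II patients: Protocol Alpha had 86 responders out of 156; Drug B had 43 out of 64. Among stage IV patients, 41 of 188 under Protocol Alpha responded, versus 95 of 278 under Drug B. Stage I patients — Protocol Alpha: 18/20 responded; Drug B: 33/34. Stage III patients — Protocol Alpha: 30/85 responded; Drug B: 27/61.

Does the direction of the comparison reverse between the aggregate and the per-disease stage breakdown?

Stage II: Protocol Alpha 86/156 = 55.1%, Drug B 43/64 = 67.2% → Drug B
Stage IV: Protocol Alpha 41/188 = 21.8%, Drug B 95/278 = 34.2% → Drug B
Stage I: Protocol Alpha 18/20 = 90.0%, Drug B 33/34 = 97.1% → Drug B
Stage III: Protocol Alpha 30/85 = 35.3%, Drug B 27/61 = 44.3% → Drug B
Overall: Protocol Alpha 175/449 = 39.0%, Drug B 198/437 = 45.3% → Drug B
Drug B wins overall and in every disease group — no reversal.

No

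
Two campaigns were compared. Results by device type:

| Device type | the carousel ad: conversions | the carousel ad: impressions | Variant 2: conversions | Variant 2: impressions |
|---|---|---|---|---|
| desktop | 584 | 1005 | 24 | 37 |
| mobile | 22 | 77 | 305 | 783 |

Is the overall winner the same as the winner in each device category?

No

Desktop: the carousel ad 584/1005 = 58.1%, Variant 2 24/37 = 64.9% → Variant 2
Mobile: the carousel ad 22/77 = 28.6%, Variant 2 305/783 = 39.0% → Variant 2
Overall: the carousel ad 606/1082 = 56.0%, Variant 2 329/820 = 40.1% → the carousel ad
Variant 2 wins each device group but the carousel ad wins overall — the comparison reverses. Variant 2's impressions skew toward mobile, which has a lower base rate.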